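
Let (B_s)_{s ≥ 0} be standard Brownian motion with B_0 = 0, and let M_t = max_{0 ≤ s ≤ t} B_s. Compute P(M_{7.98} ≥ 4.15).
P(M_{7.98} ≥ 4.15) = 2·P(B_{7.98} ≥ 4.15) = 2(1 − Φ(4.15/√7.98)) ≈ 0.1418

By the reflection principle for Brownian motion, P(M_t ≥ a) = 2 · P(B_t ≥ a) for a ≥ 0. Since B_t ~ N(0, t), P(B_t ≥ 4.15) = 1 − Φ(4.15/√t) = 1 − Φ(4.15/√7.98) = 1 − Φ(1.4691). So
  P(M_{7.98} ≥ 4.15) = 2(1 − Φ(1.4691)) ≈ 0.1418.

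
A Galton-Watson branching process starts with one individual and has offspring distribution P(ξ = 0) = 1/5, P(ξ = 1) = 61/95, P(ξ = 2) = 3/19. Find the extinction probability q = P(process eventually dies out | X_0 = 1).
q = 1

Mean offspring μ = 0·1/5 + 1·61/95 + 2·3/19 = 91/95 ≤ 1. For μ ≤ 1 with offspring not concentrated at 1, the Galton-Watson process goes extinct almost surely, so q = 1.
(Algebraic check: The pgf is f(s) = 1/5 + 61/95·s + 3/19·s². The extinction probability q is the smallest fixed point of f in [0, 1]. Setting s = f(s):
  3/19·s² + (61/95 − 1)·s + 1/5 = 0
  3/19·s² − (1/5 + 3/19)·s + 1/5 = 0
which factors as (s − 1)·(3/19·s − 1/5) = 0, giving roots s = 1 and s = (1/5)/(3/19) = 19/15. Since 19/15 ≥ 1, the smallest root in [0, 1] is s = 1.)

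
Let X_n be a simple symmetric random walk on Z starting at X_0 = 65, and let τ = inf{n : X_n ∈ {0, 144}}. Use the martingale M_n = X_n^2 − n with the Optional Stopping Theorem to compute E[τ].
E[τ] = 5135

M_n = X_n^2 − n is a martingale (since E[X_{n+1}^2 | F_n] = X_n^2 + 1). By OST (τ has finite mean in a bounded region), E[M_τ] = E[M_0] = X_0^2 − 0 = 65^2 = 4225. Also E[M_τ] = E[X_τ^2] − E[τ]. The walk exits at 0 or 144, with P(hit 144 first) = 65/144, so E[X_τ^2] = 144^2 · 65/144 + 0 = 9360. Thus E[τ] = E[X_τ^2] − E[M_τ] = 9360 − 4225 = 5135 = 65(144 − 65) = 5135.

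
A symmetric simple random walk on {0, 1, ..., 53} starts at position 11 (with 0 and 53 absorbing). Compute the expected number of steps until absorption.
E[τ | X_0 = 11] = 462

Let v_k = E[τ | X_0 = k]. Boundary: v_0 = v_53 = 0. Recurrence: v_k = 1 + (v_{k-1} + v_{k+1})/2 for 1 ≤ k ≤ 52. The particular solution to v_k − (v_{k-1} + v_{k+1})/2 = 1 is v_k = −k^2. Adding homogeneous solution A + B k and matching boundaries gives v_k = k (53 − k). Substituting k = 11: v_11 = 11 · 42 = 462.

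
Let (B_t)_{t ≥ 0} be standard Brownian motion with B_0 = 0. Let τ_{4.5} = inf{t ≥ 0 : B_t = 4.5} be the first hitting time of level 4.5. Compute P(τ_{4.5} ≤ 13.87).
P(τ_{4.5} ≤ 13.87) = 2(1 − Φ(4.5/√13.87)) = 2(1 − Φ(1.2083)) ≈ 0.2269

By the reflection principle for standard BM, P(τ_b ≤ t) = 2 · P(B_t ≥ b). Since B_t ~ N(0, t), P(B_t ≥ 4.5) = 1 − Φ(4.5/√t) = 1 − Φ(4.5/√13.87) = 1 − Φ(1.2083) ≈ 0.11347. Doubling: P(τ_{4.5} ≤ 13.87) ≈ 2 · 0.11347 = 0.22694 ≈ 0.2269.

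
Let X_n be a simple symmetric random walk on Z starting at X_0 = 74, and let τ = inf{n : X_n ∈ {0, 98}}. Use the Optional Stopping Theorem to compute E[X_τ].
E[X_τ] = 74

X_n is a martingale and τ is a bounded-mean stopping time (indeed τ is finite a.s. with bounded expectation since the walk is in a bounded region). By the OST, E[X_τ] = E[X_0] = 74. Equivalently: E[X_τ] = 98 · P(hit 98 first) + 0 · P(hit 0 first) = 98 · (74/98) = 74.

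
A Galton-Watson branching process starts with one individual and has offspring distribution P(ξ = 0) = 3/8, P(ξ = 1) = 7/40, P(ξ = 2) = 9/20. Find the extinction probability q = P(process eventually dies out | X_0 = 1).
q = 5/6

The pgf is f(s) = 3/8 + 7/40·s + 9/20·s². The extinction probability q is the smallest fixed point of f in [0, 1]. Setting s = f(s):
  9/20·s² + (7/40 − 1)·s + 3/8 = 0
  9/20·s² − (3/8 + 9/20)·s + 3/8 = 0
which factors as (s − 1)·(9/20·s − 3/8) = 0, giving roots s = 1 and s = (3/8)/(9/20) = 5/6.
Mean offspring μ = 7/40 + 2·9/20 = 43/40 > 1 (supercritical), so q < 1. The extinction probability is the smaller root: q = (3/8)/(9/20) = 5/6.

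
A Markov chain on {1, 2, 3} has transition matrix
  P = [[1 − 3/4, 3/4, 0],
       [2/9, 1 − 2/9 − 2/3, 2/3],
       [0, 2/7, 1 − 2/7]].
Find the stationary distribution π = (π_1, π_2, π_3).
π = (4/49, 27/98, 9/14)

This is a birth-death chain on three states, which satisfies detailed balance: π_1 · P_{12} = π_2 · P_{21} and π_2 · P_{23} = π_3 · P_{32}.
From π_1 · 3/4 = π_2 · 2/9: π_2/π_1 = (3/4)/(2/9) = 27/8.
From π_2 · 2/3 = π_3 · 2/7: π_3/π_2 = (2/3)/(2/7) = 7/3.
Take π_1 proportional to 1; then unnormalized π = (1, 27/8, 63/8). Normalize by dividing by the sum 49/4:
  π = (4/49, 27/98, 9/14).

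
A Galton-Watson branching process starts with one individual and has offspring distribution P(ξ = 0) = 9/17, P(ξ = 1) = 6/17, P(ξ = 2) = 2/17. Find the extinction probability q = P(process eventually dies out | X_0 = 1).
q = 1

Mean offspring μ = 0·9/17 + 1·6/17 + 2·2/17 = 10/17 ≤ 1. For μ ≤ 1 with offspring not concentrated at 1, the Galton-Watson process goes extinct almost surely, so q = 1.
(Algebraic check: The pgf is f(s) = 9/17 + 6/17·s + 2/17·s². The extinction probability q is the smallest fixed point of f in [0, 1]. Setting s = f(s):
  2/17·s² + (6/17 − 1)·s + 9/17 = 0
  2/17·s² − (9/17 + 2/17)·s + 9/17 = 0
which factors as (s − 1)·(2/17·s − 9/17) = 0, giving roots s = 1 and s = (9/17)/(2/17) = 9/2. Since 9/2 ≥ 1, the smallest root in [0, 1] is s = 1.)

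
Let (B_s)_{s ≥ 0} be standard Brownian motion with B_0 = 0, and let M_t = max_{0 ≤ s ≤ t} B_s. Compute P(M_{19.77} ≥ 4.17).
P(M_{19.77} ≥ 4.17) = 2·P(B_{19.77} ≥ 4.17) = 2(1 − Φ(4.17/√19.77)) ≈ 0.3483

By the reflection principle for Brownian motion, P(M_t ≥ a) = 2 · P(B_t ≥ a) for a ≥ 0. Since B_t ~ N(0, t), P(B_t ≥ 4.17) = 1 − Φ(4.17/√t) = 1 − Φ(4.17/√19.77) = 1 − Φ(0.9378). So
  P(M_{19.77} ≥ 4.17) = 2(1 − Φ(0.9378)) ≈ 0.3483.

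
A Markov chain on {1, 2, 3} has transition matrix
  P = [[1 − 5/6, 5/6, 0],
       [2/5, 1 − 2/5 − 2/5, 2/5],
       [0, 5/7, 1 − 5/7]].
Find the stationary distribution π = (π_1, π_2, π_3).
π = (4/17, 25/51, 14/51)

This is a birth-death chain on three states, which satisfies detailed balance: π_1 · P_{12} = π_2 · P_{21} and π_2 · P_{23} = π_3 · P_{32}.
From π_1 · 5/6 = π_2 · 2/5: π_2/π_1 = (5/6)/(2/5) = 25/12.
From π_2 · 2/5 = π_3 · 5/7: π_3/π_2 = (2/5)/(5/7) = 14/25.
Take π_1 proportional to 1; then unnormalized π = (1, 25/12, 7/6). Normalize by dividing by the sum 17/4:
  π = (4/17, 25/51, 14/51).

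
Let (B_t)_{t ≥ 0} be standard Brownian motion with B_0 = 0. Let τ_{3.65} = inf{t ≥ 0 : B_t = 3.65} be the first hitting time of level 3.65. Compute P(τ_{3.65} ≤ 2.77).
P(τ_{3.65} ≤ 2.77) = 2(1 − Φ(3.65/√2.77)) = 2(1 − Φ(2.1931)) ≈ 0.0283

By the reflection principle for standard BM, P(τ_b ≤ t) = 2 · P(B_t ≥ b). Since B_t ~ N(0, t), P(B_t ≥ 3.65) = 1 − Φ(3.65/√t) = 1 − Φ(3.65/√2.77) = 1 − Φ(2.1931) ≈ 0.01415. Doubling: P(τ_{3.65} ≤ 2.77) ≈ 2 · 0.01415 = 0.02830 ≈ 0.0283.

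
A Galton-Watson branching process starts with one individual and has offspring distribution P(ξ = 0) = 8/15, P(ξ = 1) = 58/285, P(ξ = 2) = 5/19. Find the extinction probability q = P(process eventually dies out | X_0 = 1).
q = 1

Mean offspring μ = 0·8/15 + 1·58/285 + 2·5/19 = 208/285 ≤ 1. For μ ≤ 1 with offspring not concentrated at 1, the Galton-Watson process goes extinct almost surely, so q = 1.
(Algebraic check: The pgf is f(s) = 8/15 + 58/285·s + 5/19·s². The extinction probability q is the smallest fixed point of f in [0, 1]. Setting s = f(s):
  5/19·s² + (58/285 − 1)·s + 8/15 = 0
  5/19·s² − (8/15 + 5/19)·s + 8/15 = 0
which factors as (s − 1)·(5/19·s − 8/15) = 0, giving roots s = 1 and s = (8/15)/(5/19) = 152/75. Since 152/75 ≥ 1, the smallest root in [0, 1] is s = 1.)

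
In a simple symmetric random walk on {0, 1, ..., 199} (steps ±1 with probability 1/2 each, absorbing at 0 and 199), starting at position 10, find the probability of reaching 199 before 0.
P(hit 199 before 0) = 10/199

Let u_k = P(hit 199 before 0 | start at k). Then u_0 = 0, u_199 = 1, and u_k = u_{k-1}/2 + u_{k+1}/2 for 1 ≤ k ≤ 198. This harmonic recurrence is solved by u_k = k/199, giving u_10 = 10/199.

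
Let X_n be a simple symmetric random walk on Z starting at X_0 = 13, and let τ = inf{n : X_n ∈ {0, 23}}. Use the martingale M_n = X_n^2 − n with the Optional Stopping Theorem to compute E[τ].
E[τ] = 130

M_n = X_n^2 − n is a martingale (since E[X_{n+1}^2 | F_n] = X_n^2 + 1). By OST (τ has finite mean in a bounded region), E[M_τ] = E[M_0] = X_0^2 − 0 = 13^2 = 169. Also E[M_τ] = E[X_τ^2] − E[τ]. The walk exits at 0 or 23, with P(hit 23 first) = 13/23, so E[X_τ^2] = 23^2 · 13/23 + 0 = 299. Thus E[τ] = E[X_τ^2] − E[M_τ] = 299 − 169 = 130 = 13(23 − 13) = 130.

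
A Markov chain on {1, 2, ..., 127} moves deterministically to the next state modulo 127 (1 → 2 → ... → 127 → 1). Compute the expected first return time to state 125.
E[T_125 | X_0 = 125] = 127

The chain cycles deterministically, so starting at state 125 it returns in exactly 127 steps. Equivalently, the stationary distribution is uniform π_j = 1/127 for every state j, so by Kac's formula E[T_125] = 1/π_125 = 127.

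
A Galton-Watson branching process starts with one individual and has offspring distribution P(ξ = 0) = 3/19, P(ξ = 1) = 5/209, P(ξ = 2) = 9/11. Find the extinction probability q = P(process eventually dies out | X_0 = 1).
q = 11/57

The pgf is f(s) = 3/19 + 5/209·s + 9/11·s². The extinction probability q is the smallest fixed point of f in [0, 1]. Setting s = f(s):
  9/11·s² + (5/209 − 1)·s + 3/19 = 0
  9/11·s² − (3/19 + 9/11)·s + 3/19 = 0
which factors as (s − 1)·(9/11·s − 3/19) = 0, giving roots s = 1 and s = (3/19)/(9/11) = 11/57.
Mean offspring μ = 5/209 + 2·9/11 = 347/209 > 1 (supercritical), so q < 1. The extinction probability is the smaller root: q = (3/19)/(9/11) = 11/57.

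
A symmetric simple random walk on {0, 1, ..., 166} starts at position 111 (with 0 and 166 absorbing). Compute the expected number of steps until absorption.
E[τ | X_0 = 111] = 6105

Let v_k = E[τ | X_0 = k]. Boundary: v_0 = v_166 = 0. Recurrence: v_k = 1 + (v_{k-1} + v_{k+1})/2 for 1 ≤ k ≤ 165. The particular solution to v_k − (v_{k-1} + v_{k+1})/2 = 1 is v_k = −k^2. Adding homogeneous solution A + B k and matching boundaries gives v_k = k (166 − k). Substituting k = 111: v_111 = 111 · 55 = 6105.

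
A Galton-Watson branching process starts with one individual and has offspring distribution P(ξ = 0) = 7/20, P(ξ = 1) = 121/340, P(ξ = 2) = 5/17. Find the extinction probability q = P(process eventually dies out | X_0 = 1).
q = 1

Mean offspring μ = 0·7/20 + 1·121/340 + 2·5/17 = 321/340 ≤ 1. For μ ≤ 1 with offspring not concentrated at 1, the Galton-Watson process goes extinct almost surely, so q = 1.
(Algebraic check: The pgf is f(s) = 7/20 + 121/340·s + 5/17·s². The extinction probability q is the smallest fixed point of f in [0, 1]. Setting s = f(s):
  5/17·s² + (121/340 − 1)·s + 7/20 = 0
  5/17·s² − (7/20 + 5/17)·s + 7/20 = 0
which factors as (s − 1)·(5/17·s − 7/20) = 0, giving roots s = 1 and s = (7/20)/(5/17) = 119/100. Since 119/100 ≥ 1, the smallest root in [0, 1] is s = 1.)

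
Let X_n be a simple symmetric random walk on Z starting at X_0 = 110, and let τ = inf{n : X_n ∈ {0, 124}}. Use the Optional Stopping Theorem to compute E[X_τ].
E[X_τ] = 110

X_n is a martingale and τ is a bounded-mean stopping time (indeed τ is finite a.s. with bounded expectation since the walk is in a bounded region). By the OST, E[X_τ] = E[X_0] = 110. Equivalently: E[X_τ] = 124 · P(hit 124 first) + 0 · P(hit 0 first) = 124 · (110/124) = 110.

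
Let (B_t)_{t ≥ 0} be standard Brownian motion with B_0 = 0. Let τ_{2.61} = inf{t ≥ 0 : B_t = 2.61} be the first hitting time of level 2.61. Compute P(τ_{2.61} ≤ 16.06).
P(τ_{2.61} ≤ 16.06) = 2(1 − Φ(2.61/√16.06)) = 2(1 − Φ(0.6513)) ≈ 0.5149

By the reflection principle for standard BM, P(τ_b ≤ t) = 2 · P(B_t ≥ b). Since B_t ~ N(0, t), P(B_t ≥ 2.61) = 1 − Φ(2.61/√t) = 1 − Φ(2.61/√16.06) = 1 − Φ(0.6513) ≈ 0.25743. Doubling: P(τ_{2.61} ≤ 16.06) ≈ 2 · 0.25743 = 0.51486 ≈ 0.5149.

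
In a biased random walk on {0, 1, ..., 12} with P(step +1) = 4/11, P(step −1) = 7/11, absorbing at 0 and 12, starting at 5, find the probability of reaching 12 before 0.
P(hit 12 before 0) = (1 − (7/4)^5) / (1 − (7/4)^12) = 86196224/4608169995

Let u_k denote P(reach 12 before 0 | start at k). Boundary: u_0 = 0, u_12 = 1. Recurrence: u_k = 4/11·u_{k+1} + 7/11·u_{k-1} for 1 ≤ k ≤ 11. Try u_k = A + B·r^k with r = q/p = (7/11)/(4/11) = 7/4. Substitution satisfies the recurrence; boundary conditions give:
  u_k = (1 − r^k) / (1 − r^N) = (1 − (7/4)^5) / (1 − (7/4)^12) = 86196224/4608169995.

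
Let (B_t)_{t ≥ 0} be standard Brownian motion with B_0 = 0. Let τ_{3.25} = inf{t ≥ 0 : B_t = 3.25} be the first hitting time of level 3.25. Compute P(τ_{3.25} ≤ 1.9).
P(τ_{3.25} ≤ 1.9) = 2(1 − Φ(3.25/√1.9)) = 2(1 − Φ(2.3578)) ≈ 0.0184

By the reflection principle for standard BM, P(τ_b ≤ t) = 2 · P(B_t ≥ b). Since B_t ~ N(0, t), P(B_t ≥ 3.25) = 1 − Φ(3.25/√t) = 1 − Φ(3.25/√1.9) = 1 − Φ(2.3578) ≈ 0.00919. Doubling: P(τ_{3.25} ≤ 1.9) ≈ 2 · 0.00919 = 0.01838 ≈ 0.0184.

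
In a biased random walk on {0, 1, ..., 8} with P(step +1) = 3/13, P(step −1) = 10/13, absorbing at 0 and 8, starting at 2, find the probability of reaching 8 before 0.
P(hit 8 before 0) = (1 − (10/3)^2) / (1 − (10/3)^8) = 729/1098829

Let u_k denote P(reach 8 before 0 | start at k). Boundary: u_0 = 0, u_8 = 1. Recurrence: u_k = 3/13·u_{k+1} + 10/13·u_{k-1} for 1 ≤ k ≤ 7. Try u_k = A + B·r^k with r = q/p = (10/13)/(3/13) = 10/3. Substitution satisfies the recurrence; boundary conditions give:
  u_k = (1 − r^k) / (1 − r^N) = (1 − (10/3)^2) / (1 − (10/3)^8) = 729/1098829.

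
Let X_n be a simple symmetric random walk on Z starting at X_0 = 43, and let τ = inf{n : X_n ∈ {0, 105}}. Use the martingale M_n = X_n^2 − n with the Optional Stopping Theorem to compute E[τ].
E[τ] = 2666

M_n = X_n^2 − n is a martingale (since E[X_{n+1}^2 | F_n] = X_n^2 + 1). By OST (τ has finite mean in a bounded region), E[M_τ] = E[M_0] = X_0^2 − 0 = 43^2 = 1849. Also E[M_τ] = E[X_τ^2] − E[τ]. The walk exits at 0 or 105, with P(hit 105 first) = 43/105, so E[X_τ^2] = 105^2 · 43/105 + 0 = 4515. Thus E[τ] = E[X_τ^2] − E[M_τ] = 4515 − 1849 = 2666 = 43(105 − 43) = 2666.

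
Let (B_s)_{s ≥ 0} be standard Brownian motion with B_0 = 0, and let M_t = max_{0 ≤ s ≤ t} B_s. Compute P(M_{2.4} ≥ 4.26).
P(M_{2.4} ≥ 4.26) = 2·P(B_{2.4} ≥ 4.26) = 2(1 − Φ(4.26/√2.4)) ≈ 0.0060

By the reflection principle for Brownian motion, P(M_t ≥ a) = 2 · P(B_t ≥ a) for a ≥ 0. Since B_t ~ N(0, t), P(B_t ≥ 4.26) = 1 − Φ(4.26/√t) = 1 − Φ(4.26/√2.4) = 1 − Φ(2.7498). So
  P(M_{2.4} ≥ 4.26) = 2(1 − Φ(2.7498)) ≈ 0.0060.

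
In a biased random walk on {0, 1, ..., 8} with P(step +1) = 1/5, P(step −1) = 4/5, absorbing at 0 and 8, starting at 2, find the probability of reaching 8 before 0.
P(hit 8 before 0) = (1 − (4)^2) / (1 − (4)^8) = 1/4369

Let u_k denote P(reach 8 before 0 | start at k). Boundary: u_0 = 0, u_8 = 1. Recurrence: u_k = 1/5·u_{k+1} + 4/5·u_{k-1} for 1 ≤ k ≤ 7. Try u_k = A + B·r^k with r = q/p = (4/5)/(1/5) = 4. Substitution satisfies the recurrence; boundary conditions give:
  u_k = (1 − r^k) / (1 − r^N) = (1 − (4)^2) / (1 − (4)^8) = 1/4369.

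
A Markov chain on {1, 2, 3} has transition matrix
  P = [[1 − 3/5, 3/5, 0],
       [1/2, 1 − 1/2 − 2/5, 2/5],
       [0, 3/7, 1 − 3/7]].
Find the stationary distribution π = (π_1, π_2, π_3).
π = (25/83, 30/83, 28/83)

This is a birth-death chain on three states, which satisfies detailed balance: π_1 · P_{12} = π_2 · P_{21} and π_2 · P_{23} = π_3 · P_{32}.
From π_1 · 3/5 = π_2 · 1/2: π_2/π_1 = (3/5)/(1/2) = 6/5.
From π_2 · 2/5 = π_3 · 3/7: π_3/π_2 = (2/5)/(3/7) = 14/15.
Take π_1 proportional to 1; then unnormalized π = (1, 6/5, 28/25). Normalize by dividing by the sum 83/25:
  π = (25/83, 30/83, 28/83).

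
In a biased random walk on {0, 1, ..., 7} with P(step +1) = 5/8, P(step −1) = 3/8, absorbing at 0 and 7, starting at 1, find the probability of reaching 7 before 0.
P(hit 7 before 0) = (1 − (3/5)^1) / (1 − (3/5)^7) = 15625/37969

Let u_k denote P(reach 7 before 0 | start at k). Boundary: u_0 = 0, u_7 = 1. Recurrence: u_k = 5/8·u_{k+1} + 3/8·u_{k-1} for 1 ≤ k ≤ 6. Try u_k = A + B·r^k with r = q/p = (3/8)/(5/8) = 3/5. Substitution satisfies the recurrence; boundary conditions give:
  u_k = (1 − r^k) / (1 − r^N) = (1 − (3/5)^1) / (1 − (3/5)^7) = 15625/37969.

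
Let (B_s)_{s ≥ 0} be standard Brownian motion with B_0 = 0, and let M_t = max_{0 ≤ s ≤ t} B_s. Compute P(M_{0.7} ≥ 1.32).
P(M_{0.7} ≥ 1.32) = 2·P(B_{0.7} ≥ 1.32) = 2(1 − Φ(1.32/√0.7)) ≈ 0.1146

By the reflection principle for Brownian motion, P(M_t ≥ a) = 2 · P(B_t ≥ a) for a ≥ 0. Since B_t ~ N(0, t), P(B_t ≥ 1.32) = 1 − Φ(1.32/√t) = 1 − Φ(1.32/√0.7) = 1 − Φ(1.5777). So
  P(M_{0.7} ≥ 1.32) = 2(1 − Φ(1.5777)) ≈ 0.1146.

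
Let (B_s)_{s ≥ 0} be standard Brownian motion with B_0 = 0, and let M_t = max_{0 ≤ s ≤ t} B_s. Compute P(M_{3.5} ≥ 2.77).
P(M_{3.5} ≥ 2.77) = 2·P(B_{3.5} ≥ 2.77) = 2(1 − Φ(2.77/√3.5)) ≈ 0.1387

By the reflection principle for Brownian motion, P(M_t ≥ a) = 2 · P(B_t ≥ a) for a ≥ 0. Since B_t ~ N(0, t), P(B_t ≥ 2.77) = 1 − Φ(2.77/√t) = 1 − Φ(2.77/√3.5) = 1 − Φ(1.4806). So
  P(M_{3.5} ≥ 2.77) = 2(1 − Φ(1.4806)) ≈ 0.1387.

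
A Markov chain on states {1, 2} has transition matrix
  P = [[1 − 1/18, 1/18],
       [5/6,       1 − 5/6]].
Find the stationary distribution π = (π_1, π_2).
π_1 = 15/16, π_2 = 1/16

Solve πP = π with π_1 + π_2 = 1. From πP = π: π_1 · (1 − 1/18) + π_2 · 5/6 = π_1 ⇒ π_2 · 5/6 = π_1 · 1/18 ⇒ π_2/π_1 = (1/18)/(5/6) = 1/15. Together with π_1 + π_2 = 1:
  π_1 = (5/6)/(1/18 + 5/6) = (5/6)/(8/9) = 15/16,
  π_2 = (1/18)/(1/18 + 5/6) = (1/18)/(8/9) = 1/16.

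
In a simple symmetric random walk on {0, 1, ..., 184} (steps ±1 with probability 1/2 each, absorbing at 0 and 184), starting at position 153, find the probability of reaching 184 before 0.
P(hit 184 before 0) = 153/184

Let u_k = P(hit 184 before 0 | start at k). Then u_0 = 0, u_184 = 1, and u_k = u_{k-1}/2 + u_{k+1}/2 for 1 ≤ k ≤ 183. This harmonic recurrence is solved by u_k = k/184, giving u_153 = 153/184.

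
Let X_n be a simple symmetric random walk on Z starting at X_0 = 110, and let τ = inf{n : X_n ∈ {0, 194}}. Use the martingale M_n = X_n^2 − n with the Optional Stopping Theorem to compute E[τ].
E[τ] = 9240

M_n = X_n^2 − n is a martingale (since E[X_{n+1}^2 | F_n] = X_n^2 + 1). By OST (τ has finite mean in a bounded region), E[M_τ] = E[M_0] = X_0^2 − 0 = 110^2 = 12100. Also E[M_τ] = E[X_τ^2] − E[τ]. The walk exits at 0 or 194, with P(hit 194 first) = 110/194, so E[X_τ^2] = 194^2 · 110/194 + 0 = 21340. Thus E[τ] = E[X_τ^2] − E[M_τ] = 21340 − 12100 = 9240 = 110(194 − 110) = 9240.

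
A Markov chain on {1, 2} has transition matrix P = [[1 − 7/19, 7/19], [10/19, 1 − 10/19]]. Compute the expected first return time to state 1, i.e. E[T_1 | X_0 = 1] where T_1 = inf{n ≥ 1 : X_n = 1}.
E[T_1 | X_0 = 1] = 1/π_1 = 17/10

For an irreducible recurrent Markov chain with stationary distribution π, E[T_i | X_0 = i] = 1/π_i (Kac's formula). Here π_1 = (10/19)/(7/19 + 10/19) = (10/19)/(17/19) = 10/17, so E[T_1 | X_0 = 1] = 1/π_1 = (7/19 + 10/19)/(10/19) = (17/19)/(10/19) = 17/10.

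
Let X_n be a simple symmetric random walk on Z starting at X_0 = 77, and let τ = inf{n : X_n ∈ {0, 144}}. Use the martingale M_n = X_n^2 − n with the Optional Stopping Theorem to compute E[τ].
E[τ] = 5159

M_n = X_n^2 − n is a martingale (since E[X_{n+1}^2 | F_n] = X_n^2 + 1). By OST (τ has finite mean in a bounded region), E[M_τ] = E[M_0] = X_0^2 − 0 = 77^2 = 5929. Also E[M_τ] = E[X_τ^2] − E[τ]. The walk exits at 0 or 144, with P(hit 144 first) = 77/144, so E[X_τ^2] = 144^2 · 77/144 + 0 = 11088. Thus E[τ] = E[X_τ^2] − E[M_τ] = 11088 − 5929 = 5159 = 77(144 − 77) = 5159.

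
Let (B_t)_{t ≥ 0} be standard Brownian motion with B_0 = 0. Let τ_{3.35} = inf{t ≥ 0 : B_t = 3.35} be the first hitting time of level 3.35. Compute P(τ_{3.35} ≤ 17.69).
P(τ_{3.35} ≤ 17.69) = 2(1 − Φ(3.35/√17.69)) = 2(1 − Φ(0.7965)) ≈ 0.4257

By the reflection principle for standard BM, P(τ_b ≤ t) = 2 · P(B_t ≥ b). Since B_t ~ N(0, t), P(B_t ≥ 3.35) = 1 − Φ(3.35/√t) = 1 − Φ(3.35/√17.69) = 1 − Φ(0.7965) ≈ 0.21287. Doubling: P(τ_{3.35} ≤ 17.69) ≈ 2 · 0.21287 = 0.42574 ≈ 0.4257.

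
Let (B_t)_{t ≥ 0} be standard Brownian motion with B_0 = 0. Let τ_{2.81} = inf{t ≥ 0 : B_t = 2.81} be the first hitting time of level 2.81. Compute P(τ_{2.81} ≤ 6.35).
P(τ_{2.81} ≤ 6.35) = 2(1 − Φ(2.81/√6.35)) = 2(1 − Φ(1.1151)) ≈ 0.2648

By the reflection principle for standard BM, P(τ_b ≤ t) = 2 · P(B_t ≥ b). Since B_t ~ N(0, t), P(B_t ≥ 2.81) = 1 − Φ(2.81/√t) = 1 − Φ(2.81/√6.35) = 1 − Φ(1.1151) ≈ 0.13240. Doubling: P(τ_{2.81} ≤ 6.35) ≈ 2 · 0.13240 = 0.26480 ≈ 0.2648.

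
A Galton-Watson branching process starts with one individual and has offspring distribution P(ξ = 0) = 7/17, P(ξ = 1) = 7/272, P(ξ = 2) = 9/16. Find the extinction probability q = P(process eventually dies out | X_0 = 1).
q = 112/153

The pgf is f(s) = 7/17 + 7/272·s + 9/16·s². The extinction probability q is the smallest fixed point of f in [0, 1]. Setting s = f(s):
  9/16·s² + (7/272 − 1)·s + 7/17 = 0
  9/16·s² − (7/17 + 9/16)·s + 7/17 = 0
which factors as (s − 1)·(9/16·s − 7/17) = 0, giving roots s = 1 and s = (7/17)/(9/16) = 112/153.
Mean offspring μ = 7/272 + 2·9/16 = 313/272 > 1 (supercritical), so q < 1. The extinction probability is the smaller root: q = (7/17)/(9/16) = 112/153.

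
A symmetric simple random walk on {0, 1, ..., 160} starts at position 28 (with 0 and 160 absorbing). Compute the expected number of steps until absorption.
E[τ | X_0 = 28] = 3696

Let v_k = E[τ | X_0 = k]. Boundary: v_0 = v_160 = 0. Recurrence: v_k = 1 + (v_{k-1} + v_{k+1})/2 for 1 ≤ k ≤ 159. The particular solution to v_k − (v_{k-1} + v_{k+1})/2 = 1 is v_k = −k^2. Adding homogeneous solution A + B k and matching boundaries gives v_k = k (160 − k). Substituting k = 28: v_28 = 28 · 132 = 3696.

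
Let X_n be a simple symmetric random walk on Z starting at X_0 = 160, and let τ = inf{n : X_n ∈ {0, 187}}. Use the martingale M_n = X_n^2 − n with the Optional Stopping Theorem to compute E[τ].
E[τ] = 4320

M_n = X_n^2 − n is a martingale (since E[X_{n+1}^2 | F_n] = X_n^2 + 1). By OST (τ has finite mean in a bounded region), E[M_τ] = E[M_0] = X_0^2 − 0 = 160^2 = 25600. Also E[M_τ] = E[X_τ^2] − E[τ]. The walk exits at 0 or 187, with P(hit 187 first) = 160/187, so E[X_τ^2] = 187^2 · 160/187 + 0 = 29920. Thus E[τ] = E[X_τ^2] − E[M_τ] = 29920 − 25600 = 4320 = 160(187 − 160) = 4320.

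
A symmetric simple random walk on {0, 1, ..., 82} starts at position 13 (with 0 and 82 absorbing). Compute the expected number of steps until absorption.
E[τ | X_0 = 13] = 897

Let v_k = E[τ | X_0 = k]. Boundary: v_0 = v_82 = 0. Recurrence: v_k = 1 + (v_{k-1} + v_{k+1})/2 for 1 ≤ k ≤ 81. The particular solution to v_k − (v_{k-1} + v_{k+1})/2 = 1 is v_k = −k^2. Adding homogeneous solution A + B k and matching boundaries gives v_k = k (82 − k). Substituting k = 13: v_13 = 13 · 69 = 897.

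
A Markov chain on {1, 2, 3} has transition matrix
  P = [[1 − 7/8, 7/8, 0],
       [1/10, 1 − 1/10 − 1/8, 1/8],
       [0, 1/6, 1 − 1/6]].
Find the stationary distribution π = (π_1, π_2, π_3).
π = (16/261, 140/261, 35/87)

This is a birth-death chain on three states, which satisfies detailed balance: π_1 · P_{12} = π_2 · P_{21} and π_2 · P_{23} = π_3 · P_{32}.
From π_1 · 7/8 = π_2 · 1/10: π_2/π_1 = (7/8)/(1/10) = 35/4.
From π_2 · 1/8 = π_3 · 1/6: π_3/π_2 = (1/8)/(1/6) = 3/4.
Take π_1 proportional to 1; then unnormalized π = (1, 35/4, 105/16). Normalize by dividing by the sum 261/16:
  π = (16/261, 140/261, 35/87).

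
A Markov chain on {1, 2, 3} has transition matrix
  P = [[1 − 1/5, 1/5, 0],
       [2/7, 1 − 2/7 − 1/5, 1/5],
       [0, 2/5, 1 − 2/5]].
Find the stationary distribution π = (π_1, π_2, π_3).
π = (20/41, 14/41, 7/41)

This is a birth-death chain on three states, which satisfies detailed balance: π_1 · P_{12} = π_2 · P_{21} and π_2 · P_{23} = π_3 · P_{32}.
From π_1 · 1/5 = π_2 · 2/7: π_2/π_1 = (1/5)/(2/7) = 7/10.
From π_2 · 1/5 = π_3 · 2/5: π_3/π_2 = (1/5)/(2/5) = 1/2.
Take π_1 proportional to 1; then unnormalized π = (1, 7/10, 7/20). Normalize by dividing by the sum 41/20:
  π = (20/41, 14/41, 7/41).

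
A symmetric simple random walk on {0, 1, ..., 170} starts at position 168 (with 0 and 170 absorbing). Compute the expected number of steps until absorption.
E[τ | X_0 = 168] = 336

Let v_k = E[τ | X_0 = k]. Boundary: v_0 = v_170 = 0. Recurrence: v_k = 1 + (v_{k-1} + v_{k+1})/2 for 1 ≤ k ≤ 169. The particular solution to v_k − (v_{k-1} + v_{k+1})/2 = 1 is v_k = −k^2. Adding homogeneous solution A + B k and matching boundaries gives v_k = k (170 − k). Substituting k = 168: v_168 = 168 · 2 = 336.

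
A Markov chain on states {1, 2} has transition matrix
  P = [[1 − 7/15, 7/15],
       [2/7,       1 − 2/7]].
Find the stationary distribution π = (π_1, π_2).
π_1 = 30/79, π_2 = 49/79

Solve πP = π with π_1 + π_2 = 1. From πP = π: π_1 · (1 − 7/15) + π_2 · 2/7 = π_1 ⇒ π_2 · 2/7 = π_1 · 7/15 ⇒ π_2/π_1 = (7/15)/(2/7) = 49/30. Together with π_1 + π_2 = 1:
  π_1 = (2/7)/(7/15 + 2/7) = (2/7)/(79/105) = 30/79,
  π_2 = (7/15)/(7/15 + 2/7) = (7/15)/(79/105) = 49/79.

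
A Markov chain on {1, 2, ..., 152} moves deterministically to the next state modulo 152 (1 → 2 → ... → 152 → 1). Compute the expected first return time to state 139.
E[T_139 | X_0 = 139] = 152

The chain cycles deterministically, so starting at state 139 it returns in exactly 152 steps. Equivalently, the stationary distribution is uniform π_j = 1/152 for every state j, so by Kac's formula E[T_139] = 1/π_139 = 152.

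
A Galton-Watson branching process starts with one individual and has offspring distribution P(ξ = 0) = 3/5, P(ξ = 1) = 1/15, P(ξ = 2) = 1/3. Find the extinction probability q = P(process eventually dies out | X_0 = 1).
q = 1

Mean offspring μ = 0·3/5 + 1·1/15 + 2·1/3 = 11/15 ≤ 1. For μ ≤ 1 with offspring not concentrated at 1, the Galton-Watson process goes extinct almost surely, so q = 1.
(Algebraic check: The pgf is f(s) = 3/5 + 1/15·s + 1/3·s². The extinction probability q is the smallest fixed point of f in [0, 1]. Setting s = f(s):
  1/3·s² + (1/15 − 1)·s + 3/5 = 0
  1/3·s² − (3/5 + 1/3)·s + 3/5 = 0
which factors as (s − 1)·(1/3·s − 3/5) = 0, giving roots s = 1 and s = (3/5)/(1/3) = 9/5. Since 9/5 ≥ 1, the smallest root in [0, 1] is s = 1.)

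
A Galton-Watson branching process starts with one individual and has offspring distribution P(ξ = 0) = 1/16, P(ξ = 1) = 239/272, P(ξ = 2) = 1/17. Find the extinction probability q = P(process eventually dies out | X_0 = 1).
q = 1

Mean offspring μ = 0·1/16 + 1·239/272 + 2·1/17 = 271/272 ≤ 1. For μ ≤ 1 with offspring not concentrated at 1, the Galton-Watson process goes extinct almost surely, so q = 1.
(Algebraic check: The pgf is f(s) = 1/16 + 239/272·s + 1/17·s². The extinction probability q is the smallest fixed point of f in [0, 1]. Setting s = f(s):
  1/17·s² + (239/272 − 1)·s + 1/16 = 0
  1/17·s² − (1/16 + 1/17)·s + 1/16 = 0
which factors as (s − 1)·(1/17·s − 1/16) = 0, giving roots s = 1 and s = (1/16)/(1/17) = 17/16. Since 17/16 ≥ 1, the smallest root in [0, 1] is s = 1.)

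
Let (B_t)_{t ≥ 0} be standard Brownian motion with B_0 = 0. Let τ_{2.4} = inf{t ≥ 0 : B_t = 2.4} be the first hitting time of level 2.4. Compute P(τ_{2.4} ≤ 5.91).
P(τ_{2.4} ≤ 5.91) = 2(1 − Φ(2.4/√5.91)) = 2(1 − Φ(0.9872)) ≈ 0.3235

By the reflection principle for standard BM, P(τ_b ≤ t) = 2 · P(B_t ≥ b). Since B_t ~ N(0, t), P(B_t ≥ 2.4) = 1 − Φ(2.4/√t) = 1 − Φ(2.4/√5.91) = 1 − Φ(0.9872) ≈ 0.16177. Doubling: P(τ_{2.4} ≤ 5.91) ≈ 2 · 0.16177 = 0.32354 ≈ 0.3235.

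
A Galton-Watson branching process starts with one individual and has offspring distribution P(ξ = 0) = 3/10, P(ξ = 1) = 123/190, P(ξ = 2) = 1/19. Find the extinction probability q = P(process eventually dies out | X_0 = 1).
q = 1

Mean offspring μ = 0·3/10 + 1·123/190 + 2·1/19 = 143/190 ≤ 1. For μ ≤ 1 with offspring not concentrated at 1, the Galton-Watson process goes extinct almost surely, so q = 1.
(Algebraic check: The pgf is f(s) = 3/10 + 123/190·s + 1/19·s². The extinction probability q is the smallest fixed point of f in [0, 1]. Setting s = f(s):
  1/19·s² + (123/190 − 1)·s + 3/10 = 0
  1/19·s² − (3/10 + 1/19)·s + 3/10 = 0
which factors as (s − 1)·(1/19·s − 3/10) = 0, giving roots s = 1 and s = (3/10)/(1/19) = 57/10. Since 57/10 ≥ 1, the smallest root in [0, 1] is s = 1.)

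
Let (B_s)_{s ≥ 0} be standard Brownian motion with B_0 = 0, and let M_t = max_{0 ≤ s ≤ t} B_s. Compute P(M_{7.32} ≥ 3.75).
P(M_{7.32} ≥ 3.75) = 2·P(B_{7.32} ≥ 3.75) = 2(1 − Φ(3.75/√7.32)) ≈ 0.1657

By the reflection principle for Brownian motion, P(M_t ≥ a) = 2 · P(B_t ≥ a) for a ≥ 0. Since B_t ~ N(0, t), P(B_t ≥ 3.75) = 1 − Φ(3.75/√t) = 1 − Φ(3.75/√7.32) = 1 − Φ(1.3860). So
  P(M_{7.32} ≥ 3.75) = 2(1 − Φ(1.3860)) ≈ 0.1657.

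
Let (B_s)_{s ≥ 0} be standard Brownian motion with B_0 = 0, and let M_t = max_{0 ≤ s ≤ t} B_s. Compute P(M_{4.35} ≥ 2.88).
P(M_{4.35} ≥ 2.88) = 2·P(B_{4.35} ≥ 2.88) = 2(1 − Φ(2.88/√4.35)) ≈ 0.1673

By the reflection principle for Brownian motion, P(M_t ≥ a) = 2 · P(B_t ≥ a) for a ≥ 0. Since B_t ~ N(0, t), P(B_t ≥ 2.88) = 1 − Φ(2.88/√t) = 1 − Φ(2.88/√4.35) = 1 − Φ(1.3809). So
  P(M_{4.35} ≥ 2.88) = 2(1 − Φ(1.3809)) ≈ 0.1673.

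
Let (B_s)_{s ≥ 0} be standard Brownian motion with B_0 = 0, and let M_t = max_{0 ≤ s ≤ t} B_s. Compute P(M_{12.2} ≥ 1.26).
P(M_{12.2} ≥ 1.26) = 2·P(B_{12.2} ≥ 1.26) = 2(1 − Φ(1.26/√12.2)) ≈ 0.7183

By the reflection principle for Brownian motion, P(M_t ≥ a) = 2 · P(B_t ≥ a) for a ≥ 0. Since B_t ~ N(0, t), P(B_t ≥ 1.26) = 1 − Φ(1.26/√t) = 1 − Φ(1.26/√12.2) = 1 − Φ(0.3607). So
  P(M_{12.2} ≥ 1.26) = 2(1 − Φ(0.3607)) ≈ 0.7183.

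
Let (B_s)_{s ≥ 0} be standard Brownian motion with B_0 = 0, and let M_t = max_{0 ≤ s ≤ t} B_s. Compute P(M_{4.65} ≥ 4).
P(M_{4.65} ≥ 4) = 2·P(B_{4.65} ≥ 4) = 2(1 − Φ(4/√4.65)) ≈ 0.0636

By the reflection principle for Brownian motion, P(M_t ≥ a) = 2 · P(B_t ≥ a) for a ≥ 0. Since B_t ~ N(0, t), P(B_t ≥ 4) = 1 − Φ(4/√t) = 1 − Φ(4/√4.65) = 1 − Φ(1.8550). So
  P(M_{4.65} ≥ 4) = 2(1 − Φ(1.8550)) ≈ 0.0636.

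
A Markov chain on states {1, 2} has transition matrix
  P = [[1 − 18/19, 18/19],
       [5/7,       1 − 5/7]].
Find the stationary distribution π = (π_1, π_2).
π_1 = 95/221, π_2 = 126/221

Solve πP = π with π_1 + π_2 = 1. From πP = π: π_1 · (1 − 18/19) + π_2 · 5/7 = π_1 ⇒ π_2 · 5/7 = π_1 · 18/19 ⇒ π_2/π_1 = (18/19)/(5/7) = 126/95. Together with π_1 + π_2 = 1:
  π_1 = (5/7)/(18/19 + 5/7) = (5/7)/(221/133) = 95/221,
  π_2 = (18/19)/(18/19 + 5/7) = (18/19)/(221/133) = 126/221.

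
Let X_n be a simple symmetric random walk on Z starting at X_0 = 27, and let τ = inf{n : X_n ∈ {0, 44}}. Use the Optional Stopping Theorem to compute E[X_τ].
E[X_τ] = 27

X_n is a martingale and τ is a bounded-mean stopping time (indeed τ is finite a.s. with bounded expectation since the walk is in a bounded region). By the OST, E[X_τ] = E[X_0] = 27. Equivalently: E[X_τ] = 44 · P(hit 44 first) + 0 · P(hit 0 first) = 44 · (27/44) = 27.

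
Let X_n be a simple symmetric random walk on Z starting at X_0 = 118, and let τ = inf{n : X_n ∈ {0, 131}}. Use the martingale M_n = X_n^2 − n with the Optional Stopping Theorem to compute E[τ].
E[τ] = 1534

M_n = X_n^2 − n is a martingale (since E[X_{n+1}^2 | F_n] = X_n^2 + 1). By OST (τ has finite mean in a bounded region), E[M_τ] = E[M_0] = X_0^2 − 0 = 118^2 = 13924. Also E[M_τ] = E[X_τ^2] − E[τ]. The walk exits at 0 or 131, with P(hit 131 first) = 118/131, so E[X_τ^2] = 131^2 · 118/131 + 0 = 15458. Thus E[τ] = E[X_τ^2] − E[M_τ] = 15458 − 13924 = 1534 = 118(131 − 118) = 1534.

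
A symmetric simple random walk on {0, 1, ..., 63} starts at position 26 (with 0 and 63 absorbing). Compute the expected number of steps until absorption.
E[τ | X_0 = 26] = 962

Let v_k = E[τ | X_0 = k]. Boundary: v_0 = v_63 = 0. Recurrence: v_k = 1 + (v_{k-1} + v_{k+1})/2 for 1 ≤ k ≤ 62. The particular solution to v_k − (v_{k-1} + v_{k+1})/2 = 1 is v_k = −k^2. Adding homogeneous solution A + B k and matching boundaries gives v_k = k (63 − k). Substituting k = 26: v_26 = 26 · 37 = 962.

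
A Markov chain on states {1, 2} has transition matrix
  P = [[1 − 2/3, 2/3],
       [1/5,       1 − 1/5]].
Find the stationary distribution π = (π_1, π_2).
π_1 = 3/13, π_2 = 10/13

Solve πP = π with π_1 + π_2 = 1. From πP = π: π_1 · (1 − 2/3) + π_2 · 1/5 = π_1 ⇒ π_2 · 1/5 = π_1 · 2/3 ⇒ π_2/π_1 = (2/3)/(1/5) = 10/3. Together with π_1 + π_2 = 1:
  π_1 = (1/5)/(2/3 + 1/5) = (1/5)/(13/15) = 3/13,
  π_2 = (2/3)/(2/3 + 1/5) = (2/3)/(13/15) = 10/13.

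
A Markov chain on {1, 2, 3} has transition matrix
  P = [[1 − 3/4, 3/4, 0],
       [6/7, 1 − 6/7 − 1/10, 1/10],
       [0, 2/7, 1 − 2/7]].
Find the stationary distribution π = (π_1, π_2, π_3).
π = (160/349, 140/349, 49/349)

This is a birth-death chain on three states, which satisfies detailed balance: π_1 · P_{12} = π_2 · P_{21} and π_2 · P_{23} = π_3 · P_{32}.
From π_1 · 3/4 = π_2 · 6/7: π_2/π_1 = (3/4)/(6/7) = 7/8.
From π_2 · 1/10 = π_3 · 2/7: π_3/π_2 = (1/10)/(2/7) = 7/20.
Take π_1 proportional to 1; then unnormalized π = (1, 7/8, 49/160). Normalize by dividing by the sum 349/160:
  π = (160/349, 140/349, 49/349).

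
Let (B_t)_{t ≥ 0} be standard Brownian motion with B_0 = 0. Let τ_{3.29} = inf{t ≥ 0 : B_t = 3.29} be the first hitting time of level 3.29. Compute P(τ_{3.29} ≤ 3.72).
P(τ_{3.29} ≤ 3.72) = 2(1 − Φ(3.29/√3.72)) = 2(1 − Φ(1.7058)) ≈ 0.0880

By the reflection principle for standard BM, P(τ_b ≤ t) = 2 · P(B_t ≥ b). Since B_t ~ N(0, t), P(B_t ≥ 3.29) = 1 − Φ(3.29/√t) = 1 − Φ(3.29/√3.72) = 1 − Φ(1.7058) ≈ 0.04402. Doubling: P(τ_{3.29} ≤ 3.72) ≈ 2 · 0.04402 = 0.08804 ≈ 0.0880.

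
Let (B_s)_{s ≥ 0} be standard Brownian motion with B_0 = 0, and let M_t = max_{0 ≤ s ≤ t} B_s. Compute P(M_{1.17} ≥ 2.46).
P(M_{1.17} ≥ 2.46) = 2·P(B_{1.17} ≥ 2.46) = 2(1 − Φ(2.46/√1.17)) ≈ 0.0229

By the reflection principle for Brownian motion, P(M_t ≥ a) = 2 · P(B_t ≥ a) for a ≥ 0. Since B_t ~ N(0, t), P(B_t ≥ 2.46) = 1 − Φ(2.46/√t) = 1 − Φ(2.46/√1.17) = 1 − Φ(2.2743). So
  P(M_{1.17} ≥ 2.46) = 2(1 − Φ(2.2743)) ≈ 0.0229.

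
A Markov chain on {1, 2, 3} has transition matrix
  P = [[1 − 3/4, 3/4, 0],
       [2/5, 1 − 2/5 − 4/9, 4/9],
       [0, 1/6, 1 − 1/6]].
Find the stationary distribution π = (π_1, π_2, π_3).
π = (8/63, 5/21, 40/63)

This is a birth-death chain on three states, which satisfies detailed balance: π_1 · P_{12} = π_2 · P_{21} and π_2 · P_{23} = π_3 · P_{32}.
From π_1 · 3/4 = π_2 · 2/5: π_2/π_1 = (3/4)/(2/5) = 15/8.
From π_2 · 4/9 = π_3 · 1/6: π_3/π_2 = (4/9)/(1/6) = 8/3.
Take π_1 proportional to 1; then unnormalized π = (1, 15/8, 5). Normalize by dividing by the sum 63/8:
  π = (8/63, 5/21, 40/63).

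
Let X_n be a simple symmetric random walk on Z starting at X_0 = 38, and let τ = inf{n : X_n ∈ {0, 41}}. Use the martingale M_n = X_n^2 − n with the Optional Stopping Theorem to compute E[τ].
E[τ] = 114

M_n = X_n^2 − n is a martingale (since E[X_{n+1}^2 | F_n] = X_n^2 + 1). By OST (τ has finite mean in a bounded region), E[M_τ] = E[M_0] = X_0^2 − 0 = 38^2 = 1444. Also E[M_τ] = E[X_τ^2] − E[τ]. The walk exits at 0 or 41, with P(hit 41 first) = 38/41, so E[X_τ^2] = 41^2 · 38/41 + 0 = 1558. Thus E[τ] = E[X_τ^2] − E[M_τ] = 1558 − 1444 = 114 = 38(41 − 38) = 114.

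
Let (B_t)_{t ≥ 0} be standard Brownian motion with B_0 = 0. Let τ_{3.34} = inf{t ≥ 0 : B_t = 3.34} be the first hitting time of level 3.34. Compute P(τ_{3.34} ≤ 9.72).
P(τ_{3.34} ≤ 9.72) = 2(1 − Φ(3.34/√9.72)) = 2(1 − Φ(1.0713)) ≈ 0.2840

By the reflection principle for standard BM, P(τ_b ≤ t) = 2 · P(B_t ≥ b). Since B_t ~ N(0, t), P(B_t ≥ 3.34) = 1 − Φ(3.34/√t) = 1 − Φ(3.34/√9.72) = 1 − Φ(1.0713) ≈ 0.14202. Doubling: P(τ_{3.34} ≤ 9.72) ≈ 2 · 0.14202 = 0.28404 ≈ 0.2840.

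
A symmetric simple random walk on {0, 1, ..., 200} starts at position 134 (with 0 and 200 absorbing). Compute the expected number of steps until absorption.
E[τ | X_0 = 134] = 8844

Let v_k = E[τ | X_0 = k]. Boundary: v_0 = v_200 = 0. Recurrence: v_k = 1 + (v_{k-1} + v_{k+1})/2 for 1 ≤ k ≤ 199. The particular solution to v_k − (v_{k-1} + v_{k+1})/2 = 1 is v_k = −k^2. Adding homogeneous solution A + B k and matching boundaries gives v_k = k (200 − k). Substituting k = 134: v_134 = 134 · 66 = 8844.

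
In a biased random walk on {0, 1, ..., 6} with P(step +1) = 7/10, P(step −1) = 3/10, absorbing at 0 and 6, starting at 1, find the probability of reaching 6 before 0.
P(hit 6 before 0) = (1 − (3/7)^1) / (1 − (3/7)^6) = 16807/29230

Let u_k denote P(reach 6 before 0 | start at k). Boundary: u_0 = 0, u_6 = 1. Recurrence: u_k = 7/10·u_{k+1} + 3/10·u_{k-1} for 1 ≤ k ≤ 5. Try u_k = A + B·r^k with r = q/p = (3/10)/(7/10) = 3/7. Substitution satisfies the recurrence; boundary conditions give:
  u_k = (1 − r^k) / (1 − r^N) = (1 − (3/7)^1) / (1 − (3/7)^6) = 16807/29230.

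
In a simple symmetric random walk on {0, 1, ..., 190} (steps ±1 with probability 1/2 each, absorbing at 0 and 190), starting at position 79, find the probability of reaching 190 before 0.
P(hit 190 before 0) = 79/190

Let u_k = P(hit 190 before 0 | start at k). Then u_0 = 0, u_190 = 1, and u_k = u_{k-1}/2 + u_{k+1}/2 for 1 ≤ k ≤ 189. This harmonic recurrence is solved by u_k = k/190, giving u_79 = 79/190.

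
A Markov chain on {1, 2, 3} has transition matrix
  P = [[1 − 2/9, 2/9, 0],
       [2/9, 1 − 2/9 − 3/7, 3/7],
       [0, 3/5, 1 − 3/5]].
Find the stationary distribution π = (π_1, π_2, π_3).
π = (7/19, 7/19, 5/19)

This is a birth-death chain on three states, which satisfies detailed balance: π_1 · P_{12} = π_2 · P_{21} and π_2 · P_{23} = π_3 · P_{32}.
From π_1 · 2/9 = π_2 · 2/9: π_2/π_1 = (2/9)/(2/9) = 1.
From π_2 · 3/7 = π_3 · 3/5: π_3/π_2 = (3/7)/(3/5) = 5/7.
Take π_1 proportional to 1; then unnormalized π = (1, 1, 5/7). Normalize by dividing by the sum 19/7:
  π = (7/19, 7/19, 5/19).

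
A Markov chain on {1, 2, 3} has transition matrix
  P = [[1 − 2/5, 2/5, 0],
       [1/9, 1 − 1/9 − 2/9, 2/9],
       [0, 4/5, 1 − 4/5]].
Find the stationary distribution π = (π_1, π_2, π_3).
π = (5/28, 9/14, 5/28)

This is a birth-death chain on three states, which satisfies detailed balance: π_1 · P_{12} = π_2 · P_{21} and π_2 · P_{23} = π_3 · P_{32}.
From π_1 · 2/5 = π_2 · 1/9: π_2/π_1 = (2/5)/(1/9) = 18/5.
From π_2 · 2/9 = π_3 · 4/5: π_3/π_2 = (2/9)/(4/5) = 5/18.
Take π_1 proportional to 1; then unnormalized π = (1, 18/5, 1). Normalize by dividing by the sum 28/5:
  π = (5/28, 9/14, 5/28).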